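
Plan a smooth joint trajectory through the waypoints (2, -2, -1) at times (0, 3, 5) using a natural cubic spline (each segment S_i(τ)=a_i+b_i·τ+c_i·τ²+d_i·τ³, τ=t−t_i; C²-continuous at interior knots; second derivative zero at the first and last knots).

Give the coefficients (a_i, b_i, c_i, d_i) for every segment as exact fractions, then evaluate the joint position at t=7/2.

Δ: Δ0=-4/3, Δ1=1/2
row 1: diag=10, rhs=11; c'=1/5, d'=11/10
back: M1=11/10
M: M0=0, M1=11/10, M2=0
seg 0: a=2, c=M0/2=0, d=(M1−M0)/(6·3)=11/180, b=Δ0−h0·(2M0+M1)/6=-113/60
seg 1: a=-2, c=M1/2=11/20, d=(M2−M1)/(6·2)=-11/120, b=Δ1−h1·(2M1+M2)/6=-7/30
t_q=7/2 → seg 1, τ=1/2; S=-2+-7/30·τ+11/20·τ²+-11/120·τ³=-637/320

  seg 0: a=2 b=-113/60 c=0 d=11/180
  seg 1: a=-2 b=-7/30 c=11/20 d=-11/120
S(7/2) = -637/320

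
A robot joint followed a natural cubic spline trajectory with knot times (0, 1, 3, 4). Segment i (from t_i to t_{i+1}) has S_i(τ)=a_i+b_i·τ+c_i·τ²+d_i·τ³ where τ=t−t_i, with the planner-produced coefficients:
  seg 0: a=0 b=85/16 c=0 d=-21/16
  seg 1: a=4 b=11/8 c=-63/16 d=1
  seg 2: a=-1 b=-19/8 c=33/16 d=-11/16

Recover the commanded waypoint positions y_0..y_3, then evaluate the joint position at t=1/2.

y_0=0 y_1=4 y_2=-1 y_3=-2
S(1/2) = 319/128

y_0 = S_0(0) = a_0 = 0
y_1 = S_1(0) = a_1 = 4
y_2 = S_2(0) = a_2 = -1
y_3 = S_2(1) = -2
t_q=1/2 is in segment 0 (τ=1/2); S_0(τ)=319/128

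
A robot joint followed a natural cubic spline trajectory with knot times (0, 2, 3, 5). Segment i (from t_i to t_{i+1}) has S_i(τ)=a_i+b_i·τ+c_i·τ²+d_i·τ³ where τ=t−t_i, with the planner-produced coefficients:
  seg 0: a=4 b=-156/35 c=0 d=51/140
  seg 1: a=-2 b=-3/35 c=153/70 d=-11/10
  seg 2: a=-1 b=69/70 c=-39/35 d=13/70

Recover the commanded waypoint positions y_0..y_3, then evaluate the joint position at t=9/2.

y_0 = S_0(0) = a_0 = 4
y_1 = S_1(0) = a_1 = -2
y_2 = S_2(0) = a_2 = -1
y_3 = S_2(2) = -2
t_q=9/2 is in segment 2 (τ=3/2); S_2(τ)=-157/112

y_0=4 y_1=-2 y_2=-1 y_3=-2
S(9/2) = -157/112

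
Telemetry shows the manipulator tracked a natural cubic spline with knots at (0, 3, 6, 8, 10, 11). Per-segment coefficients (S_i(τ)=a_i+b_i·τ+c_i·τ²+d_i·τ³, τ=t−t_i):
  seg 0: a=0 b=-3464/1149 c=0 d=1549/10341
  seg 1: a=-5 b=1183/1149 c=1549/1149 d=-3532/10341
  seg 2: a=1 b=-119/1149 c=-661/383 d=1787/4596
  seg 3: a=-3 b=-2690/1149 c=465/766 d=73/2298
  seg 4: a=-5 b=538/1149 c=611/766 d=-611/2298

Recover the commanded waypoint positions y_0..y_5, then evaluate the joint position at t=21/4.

y_0 = S_0(0) = a_0 = 0
y_1 = S_1(0) = a_1 = -5
y_2 = S_2(0) = a_2 = 1
y_3 = S_3(0) = a_3 = -3
y_4 = S_4(0) = a_4 = -5
y_5 = S_4(1) = -4
t_q=21/4 is in segment 1 (τ=9/4); S_1(τ)=769/3064

y_0=0 y_1=-5 y_2=1 y_3=-3 y_4=-5 y_5=-4
S(21/4) = 769/3064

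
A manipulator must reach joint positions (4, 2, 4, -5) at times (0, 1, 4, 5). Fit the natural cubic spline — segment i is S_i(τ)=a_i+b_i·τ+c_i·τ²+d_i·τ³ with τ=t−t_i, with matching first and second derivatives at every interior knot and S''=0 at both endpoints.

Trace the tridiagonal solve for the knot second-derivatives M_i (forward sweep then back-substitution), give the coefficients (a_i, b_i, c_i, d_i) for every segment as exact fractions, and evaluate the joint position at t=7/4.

  seg 0: a=4 b=-481/165 c=0 d=151/165
  seg 1: a=2 b=-28/165 c=151/55 d=-37/45
  seg 2: a=4 b=-973/165 c=-256/55 d=256/165
S(7/4) = 10807/3520

Δ: Δ0=-2, Δ1=2/3, Δ2=-9
row 1: diag=8, rhs=16; c'=3/8, d'=2
row 2: denom=8−3·3/8=55/8; d'=(-58−3·2)/(55/8)=-512/55
back: M2=-512/55
back: M1=2−3/8·-512/55=302/55
M: M0=0, M1=302/55, M2=-512/55, M3=0
seg 0: a=4, c=M0/2=0, d=(M1−M0)/(6·1)=151/165, b=Δ0−h0·(2M0+M1)/6=-481/165
seg 1: a=2, c=M1/2=151/55, d=(M2−M1)/(6·3)=-37/45, b=Δ1−h1·(2M1+M2)/6=-28/165
seg 2: a=4, c=M2/2=-256/55, d=(M3−M2)/(6·1)=256/165, b=Δ2−h2·(2M2+M3)/6=-973/165
t_q=7/4 → seg 1, τ=3/4; S=2+-28/165·τ+151/55·τ²+-37/45·τ³=10807/3520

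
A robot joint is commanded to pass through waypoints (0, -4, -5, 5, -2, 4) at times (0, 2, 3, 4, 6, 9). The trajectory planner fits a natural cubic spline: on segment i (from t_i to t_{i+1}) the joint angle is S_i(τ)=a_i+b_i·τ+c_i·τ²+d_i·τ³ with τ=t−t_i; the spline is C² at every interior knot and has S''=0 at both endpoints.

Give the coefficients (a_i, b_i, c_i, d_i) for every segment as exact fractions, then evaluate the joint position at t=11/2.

Δ: Δ0=-2, Δ1=-1, Δ2=10, Δ3=-7/2, Δ4=2
row 1: diag=6, rhs=6; c'=1/6, d'=1
row 2: denom=4−1·1/6=23/6; d'=(66−1·1)/(23/6)=390/23
row 3: denom=6−1·6/23=132/23; d'=(-81−1·390/23)/(132/23)=-751/44
row 4: denom=10−2·23/66=307/33; d'=(33−2·-751/44)/(307/33)=4431/614
back: M4=4431/614
back: M3=-751/44−23/66·4431/614=-6012/307
back: M2=390/23−6/23·-6012/307=6774/307
back: M1=1−1/6·6774/307=-822/307
M: M0=0, M1=-822/307, M2=6774/307, M3=-6012/307, M4=4431/614, M5=0
seg 0: a=0, c=M0/2=0, d=(M1−M0)/(6·2)=-137/614, b=Δ0−h0·(2M0+M1)/6=-340/307
seg 1: a=-4, c=M1/2=-411/307, d=(M2−M1)/(6·1)=1266/307, b=Δ1−h1·(2M1+M2)/6=-1162/307
seg 2: a=-5, c=M2/2=3387/307, d=(M3−M2)/(6·1)=-2131/307, b=Δ2−h2·(2M2+M3)/6=1814/307
seg 3: a=5, c=M3/2=-3006/307, d=(M4−M3)/(6·2)=5485/2456, b=Δ3−h3·(2M3+M4)/6=2195/307
seg 4: a=-2, c=M4/2=4431/1228, d=(M5−M4)/(6·3)=-1477/3684, b=Δ4−h4·(2M4+M5)/6=-3203/614
t_q=11/2 → seg 3, τ=3/2; S=5+2195/307·τ+-3006/307·τ²+5485/2456·τ³=24191/19648

  seg 0: a=0 b=-340/307 c=0 d=-137/614
  seg 1: a=-4 b=-1162/307 c=-411/307 d=1266/307
  seg 2: a=-5 b=1814/307 c=3387/307 d=-2131/307
  seg 3: a=5 b=2195/307 c=-3006/307 d=5485/2456
  seg 4: a=-2 b=-3203/614 c=4431/1228 d=-1477/3684
S(11/2) = 24191/19648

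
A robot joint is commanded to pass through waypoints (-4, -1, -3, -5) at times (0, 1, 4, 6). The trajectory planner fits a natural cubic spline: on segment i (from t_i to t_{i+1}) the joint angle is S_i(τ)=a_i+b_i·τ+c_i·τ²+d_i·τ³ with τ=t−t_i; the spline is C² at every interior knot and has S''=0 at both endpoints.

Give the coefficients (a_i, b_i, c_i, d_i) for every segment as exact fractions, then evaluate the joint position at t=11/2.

  seg 0: a=-4 b=746/213 c=0 d=-107/213
  seg 1: a=-1 b=425/213 c=-107/71 d=44/213
  seg 2: a=-3 b=-313/213 c=25/71 d=-25/426
S(11/2) = -5237/1136

Δ: Δ0=3, Δ1=-2/3, Δ2=-1
row 1: diag=8, rhs=-22; c'=3/8, d'=-11/4
row 2: denom=10−3·3/8=71/8; d'=(-2−3·-11/4)/(71/8)=50/71
back: M2=50/71
back: M1=-11/4−3/8·50/71=-214/71
M: M0=0, M1=-214/71, M2=50/71, M3=0
seg 0: a=-4, c=M0/2=0, d=(M1−M0)/(6·1)=-107/213, b=Δ0−h0·(2M0+M1)/6=746/213
seg 1: a=-1, c=M1/2=-107/71, d=(M2−M1)/(6·3)=44/213, b=Δ1−h1·(2M1+M2)/6=425/213
seg 2: a=-3, c=M2/2=25/71, d=(M3−M2)/(6·2)=-25/426, b=Δ2−h2·(2M2+M3)/6=-313/213
t_q=11/2 → seg 2, τ=3/2; S=-3+-313/213·τ+25/71·τ²+-25/426·τ³=-5237/1136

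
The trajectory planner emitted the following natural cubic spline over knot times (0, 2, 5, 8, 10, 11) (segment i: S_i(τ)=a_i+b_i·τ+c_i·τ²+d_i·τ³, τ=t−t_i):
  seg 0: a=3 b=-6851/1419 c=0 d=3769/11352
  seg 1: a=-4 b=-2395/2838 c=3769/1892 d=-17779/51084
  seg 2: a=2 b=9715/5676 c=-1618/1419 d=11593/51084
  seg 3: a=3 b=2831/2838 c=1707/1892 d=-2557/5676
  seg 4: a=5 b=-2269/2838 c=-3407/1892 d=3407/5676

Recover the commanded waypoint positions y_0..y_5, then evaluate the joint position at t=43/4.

y_0=3 y_1=-4 y_2=2 y_3=3 y_4=5 y_5=3
S(43/4) = 440843/121088

y_0 = S_0(0) = a_0 = 3
y_1 = S_1(0) = a_1 = -4
y_2 = S_2(0) = a_2 = 2
y_3 = S_3(0) = a_3 = 3
y_4 = S_4(0) = a_4 = 5
y_5 = S_4(1) = 3
t_q=43/4 is in segment 4 (τ=3/4); S_4(τ)=440843/121088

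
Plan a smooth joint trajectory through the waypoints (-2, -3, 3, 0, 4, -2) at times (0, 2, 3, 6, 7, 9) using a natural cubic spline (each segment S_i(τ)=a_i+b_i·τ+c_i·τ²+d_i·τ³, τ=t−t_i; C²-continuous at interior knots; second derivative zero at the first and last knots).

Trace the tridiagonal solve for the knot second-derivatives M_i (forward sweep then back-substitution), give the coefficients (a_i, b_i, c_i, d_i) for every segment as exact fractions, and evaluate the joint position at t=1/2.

Δ: Δ0=-1/2, Δ1=6, Δ2=-1, Δ3=4, Δ4=-3
row 1: diag=6, rhs=39; c'=1/6, d'=13/2
row 2: denom=8−1·1/6=47/6; d'=(-42−1·13/2)/(47/6)=-291/47
row 3: denom=8−3·18/47=322/47; d'=(30−3·-291/47)/(322/47)=2283/322
row 4: denom=6−1·47/322=1885/322; d'=(-42−1·2283/322)/(1885/322)=-15807/1885
back: M4=-15807/1885
back: M3=2283/322−47/322·-15807/1885=15672/1885
back: M2=-291/47−18/47·15672/1885=-17673/1885
back: M1=13/2−1/6·-17673/1885=15198/1885
M: M0=0, M1=15198/1885, M2=-17673/1885, M3=15672/1885, M4=-15807/1885, M5=0
seg 0: a=-2, c=M0/2=0, d=(M1−M0)/(6·2)=2533/3770, b=Δ0−h0·(2M0+M1)/6=-12017/3770
seg 1: a=-3, c=M1/2=7599/1885, d=(M2−M1)/(6·1)=-10957/3770, b=Δ1−h1·(2M1+M2)/6=18379/3770
seg 2: a=3, c=M2/2=-17673/3770, d=(M3−M2)/(6·3)=57/58, b=Δ2−h2·(2M2+M3)/6=7952/1885
seg 3: a=0, c=M3/2=7836/1885, d=(M4−M3)/(6·1)=-10493/3770, b=Δ3−h3·(2M3+M4)/6=9901/3770
seg 4: a=4, c=M4/2=-15807/3770, d=(M5−M4)/(6·2)=5269/7540, b=Δ4−h4·(2M4+M5)/6=4883/1885
t_q=1/2 → seg 0, τ=1/2; S=-2+-12017/3770·τ+0·τ²+2533/3770·τ³=-21171/6032

  seg 0: a=-2 b=-12017/3770 c=0 d=2533/3770
  seg 1: a=-3 b=18379/3770 c=7599/1885 d=-10957/3770
  seg 2: a=3 b=7952/1885 c=-17673/3770 d=57/58
  seg 3: a=0 b=9901/3770 c=7836/1885 d=-10493/3770
  seg 4: a=4 b=4883/1885 c=-15807/3770 d=5269/7540
S(1/2) = -21171/6032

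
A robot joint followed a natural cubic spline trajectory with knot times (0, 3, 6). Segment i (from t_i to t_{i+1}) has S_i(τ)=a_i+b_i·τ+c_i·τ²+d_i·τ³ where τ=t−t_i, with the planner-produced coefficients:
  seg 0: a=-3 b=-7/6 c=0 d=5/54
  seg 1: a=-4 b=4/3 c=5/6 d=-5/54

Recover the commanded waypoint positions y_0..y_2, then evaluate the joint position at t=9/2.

y_0 = S_0(0) = a_0 = -3
y_1 = S_1(0) = a_1 = -4
y_2 = S_1(3) = 5
t_q=9/2 is in segment 1 (τ=3/2); S_1(τ)=-7/16

y_0=-3 y_1=-4 y_2=5
S(9/2) = -7/16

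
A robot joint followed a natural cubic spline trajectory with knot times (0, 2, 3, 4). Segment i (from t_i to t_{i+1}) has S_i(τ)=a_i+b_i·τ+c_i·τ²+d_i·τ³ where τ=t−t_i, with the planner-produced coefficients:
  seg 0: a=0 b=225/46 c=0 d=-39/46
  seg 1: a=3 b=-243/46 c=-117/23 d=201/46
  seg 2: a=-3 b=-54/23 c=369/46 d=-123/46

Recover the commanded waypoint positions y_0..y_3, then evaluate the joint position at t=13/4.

y_0=0 y_1=3 y_2=-3 y_3=0
S(13/4) = -9207/2944

y_0 = S_0(0) = a_0 = 0
y_1 = S_1(0) = a_1 = 3
y_2 = S_2(0) = a_2 = -3
y_3 = S_2(1) = 0
t_q=13/4 is in segment 2 (τ=1/4); S_2(τ)=-9207/2944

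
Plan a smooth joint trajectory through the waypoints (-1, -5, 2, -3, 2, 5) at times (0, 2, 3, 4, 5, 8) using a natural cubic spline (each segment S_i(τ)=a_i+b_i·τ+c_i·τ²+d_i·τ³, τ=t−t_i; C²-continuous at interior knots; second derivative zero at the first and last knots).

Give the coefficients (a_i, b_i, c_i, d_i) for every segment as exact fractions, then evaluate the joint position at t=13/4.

  seg 0: a=-1 b=-866/133 c=0 d=150/133
  seg 1: a=-5 b=934/133 c=900/133 d=-129/19
  seg 2: a=2 b=25/133 c=-1809/133 d=1119/133
  seg 3: a=-3 b=-236/133 c=1548/133 d=-647/133
  seg 4: a=2 b=919/133 c=-393/133 d=131/399
S(13/4) = 11307/8512

Δ: Δ0=-2, Δ1=7, Δ2=-5, Δ3=5, Δ4=1
row 1: diag=6, rhs=54; c'=1/6, d'=9
row 2: denom=4−1·1/6=23/6; d'=(-72−1·9)/(23/6)=-486/23
row 3: denom=4−1·6/23=86/23; d'=(60−1·-486/23)/(86/23)=933/43
row 4: denom=8−1·23/86=665/86; d'=(-24−1·933/43)/(665/86)=-786/133
back: M4=-786/133
back: M3=933/43−23/86·-786/133=3096/133
back: M2=-486/23−6/23·3096/133=-3618/133
back: M1=9−1/6·-3618/133=1800/133
M: M0=0, M1=1800/133, M2=-3618/133, M3=3096/133, M4=-786/133, M5=0
seg 0: a=-1, c=M0/2=0, d=(M1−M0)/(6·2)=150/133, b=Δ0−h0·(2M0+M1)/6=-866/133
seg 1: a=-5, c=M1/2=900/133, d=(M2−M1)/(6·1)=-129/19, b=Δ1−h1·(2M1+M2)/6=934/133
seg 2: a=2, c=M2/2=-1809/133, d=(M3−M2)/(6·1)=1119/133, b=Δ2−h2·(2M2+M3)/6=25/133
seg 3: a=-3, c=M3/2=1548/133, d=(M4−M3)/(6·1)=-647/133, b=Δ3−h3·(2M3+M4)/6=-236/133
seg 4: a=2, c=M4/2=-393/133, d=(M5−M4)/(6·3)=131/399, b=Δ4−h4·(2M4+M5)/6=919/133
t_q=13/4 → seg 2, τ=1/4; S=2+25/133·τ+-1809/133·τ²+1119/133·τ³=11307/8512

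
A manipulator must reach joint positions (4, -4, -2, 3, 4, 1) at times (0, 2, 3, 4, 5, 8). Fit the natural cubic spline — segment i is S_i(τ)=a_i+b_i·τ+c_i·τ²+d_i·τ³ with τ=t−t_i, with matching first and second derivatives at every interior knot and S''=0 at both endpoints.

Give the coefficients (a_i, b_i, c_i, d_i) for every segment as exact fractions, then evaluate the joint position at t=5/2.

Δ: Δ0=-4, Δ1=2, Δ2=5, Δ3=1, Δ4=-1
row 1: diag=6, rhs=36; c'=1/6, d'=6
row 2: denom=4−1·1/6=23/6; d'=(18−1·6)/(23/6)=72/23
row 3: denom=4−1·6/23=86/23; d'=(-24−1·72/23)/(86/23)=-312/43
row 4: denom=8−1·23/86=665/86; d'=(-12−1·-312/43)/(665/86)=-408/665
back: M4=-408/665
back: M3=-312/43−23/86·-408/665=-4716/665
back: M2=72/23−6/23·-4716/665=3312/665
back: M1=6−1/6·3312/665=3438/665
M: M0=0, M1=3438/665, M2=3312/665, M3=-4716/665, M4=-408/665, M5=0
seg 0: a=4, c=M0/2=0, d=(M1−M0)/(6·2)=573/1330, b=Δ0−h0·(2M0+M1)/6=-3806/665
seg 1: a=-4, c=M1/2=1719/665, d=(M2−M1)/(6·1)=-3/95, b=Δ1−h1·(2M1+M2)/6=-368/665
seg 2: a=-2, c=M2/2=1656/665, d=(M3−M2)/(6·1)=-1338/665, b=Δ2−h2·(2M2+M3)/6=3007/665
seg 3: a=3, c=M3/2=-2358/665, d=(M4−M3)/(6·1)=718/665, b=Δ3−h3·(2M3+M4)/6=461/133
seg 4: a=4, c=M4/2=-204/665, d=(M5−M4)/(6·3)=68/1995, b=Δ4−h4·(2M4+M5)/6=-257/665
t_q=5/2 → seg 1, τ=1/2; S=-4+-368/665·τ+1719/665·τ²+-3/95·τ³=-3867/1064

  seg 0: a=4 b=-3806/665 c=0 d=573/1330
  seg 1: a=-4 b=-368/665 c=1719/665 d=-3/95
  seg 2: a=-2 b=3007/665 c=1656/665 d=-1338/665
  seg 3: a=3 b=461/133 c=-2358/665 d=718/665
  seg 4: a=4 b=-257/665 c=-204/665 d=68/1995
S(5/2) = -3867/1064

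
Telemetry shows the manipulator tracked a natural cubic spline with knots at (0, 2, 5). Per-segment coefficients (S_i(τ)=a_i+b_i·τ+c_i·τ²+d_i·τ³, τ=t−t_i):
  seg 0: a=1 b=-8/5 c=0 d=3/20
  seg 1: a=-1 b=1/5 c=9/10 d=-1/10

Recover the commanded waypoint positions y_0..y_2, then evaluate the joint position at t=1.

y_0 = S_0(0) = a_0 = 1
y_1 = S_1(0) = a_1 = -1
y_2 = S_1(3) = 5
t_q=1 is in segment 0 (τ=1); S_0(τ)=-9/20

y_0=1 y_1=-1 y_2=5
S(1) = -9/20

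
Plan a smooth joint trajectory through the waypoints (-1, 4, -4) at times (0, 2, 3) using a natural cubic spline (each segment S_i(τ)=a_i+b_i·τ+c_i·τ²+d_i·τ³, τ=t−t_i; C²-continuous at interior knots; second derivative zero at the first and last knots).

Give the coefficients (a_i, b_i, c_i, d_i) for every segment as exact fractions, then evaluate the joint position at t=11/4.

  seg 0: a=-1 b=6 c=0 d=-7/8
  seg 1: a=4 b=-9/2 c=-21/4 d=7/4
S(11/4) = -407/256

Δ: Δ0=5/2, Δ1=-8
row 1: diag=6, rhs=-63; c'=1/6, d'=-21/2
back: M1=-21/2
M: M0=0, M1=-21/2, M2=0
seg 0: a=-1, c=M0/2=0, d=(M1−M0)/(6·2)=-7/8, b=Δ0−h0·(2M0+M1)/6=6
seg 1: a=4, c=M1/2=-21/4, d=(M2−M1)/(6·1)=7/4, b=Δ1−h1·(2M1+M2)/6=-9/2
t_q=11/4 → seg 1, τ=3/4; S=4+-9/2·τ+-21/4·τ²+7/4·τ³=-407/256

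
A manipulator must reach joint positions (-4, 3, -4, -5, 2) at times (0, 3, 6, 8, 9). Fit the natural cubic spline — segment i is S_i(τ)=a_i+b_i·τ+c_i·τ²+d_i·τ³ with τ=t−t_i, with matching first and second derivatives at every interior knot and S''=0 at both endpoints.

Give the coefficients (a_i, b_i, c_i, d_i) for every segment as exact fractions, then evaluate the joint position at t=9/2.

  seg 0: a=-4 b=365/103 c=0 d=-374/2781
  seg 1: a=3 b=-9/103 c=-374/309 d=428/2781
  seg 2: a=-4 b=-329/103 c=18/103 d=483/824
  seg 3: a=-5 b=935/206 c=1521/412 d=-507/412
S(9/2) = 137/206

Δ: Δ0=7/3, Δ1=-7/3, Δ2=-1/2, Δ3=7
row 1: diag=12, rhs=-28; c'=1/4, d'=-7/3
row 2: denom=10−3·1/4=37/4; d'=(11−3·-7/3)/(37/4)=72/37
row 3: denom=6−2·8/37=206/37; d'=(45−2·72/37)/(206/37)=1521/206
back: M3=1521/206
back: M2=72/37−8/37·1521/206=36/103
back: M1=-7/3−1/4·36/103=-748/309
M: M0=0, M1=-748/309, M2=36/103, M3=1521/206, M4=0
seg 0: a=-4, c=M0/2=0, d=(M1−M0)/(6·3)=-374/2781, b=Δ0−h0·(2M0+M1)/6=365/103
seg 1: a=3, c=M1/2=-374/309, d=(M2−M1)/(6·3)=428/2781, b=Δ1−h1·(2M1+M2)/6=-9/103
seg 2: a=-4, c=M2/2=18/103, d=(M3−M2)/(6·2)=483/824, b=Δ2−h2·(2M2+M3)/6=-329/103
seg 3: a=-5, c=M3/2=1521/412, d=(M4−M3)/(6·1)=-507/412, b=Δ3−h3·(2M3+M4)/6=935/206
t_q=9/2 → seg 1, τ=3/2; S=3+-9/103·τ+-374/309·τ²+428/2781·τ³=137/206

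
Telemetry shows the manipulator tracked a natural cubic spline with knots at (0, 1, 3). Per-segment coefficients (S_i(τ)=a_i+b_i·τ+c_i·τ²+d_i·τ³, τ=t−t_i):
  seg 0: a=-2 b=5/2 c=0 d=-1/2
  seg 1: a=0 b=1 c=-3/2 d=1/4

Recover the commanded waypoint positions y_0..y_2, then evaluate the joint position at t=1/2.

y_0=-2 y_1=0 y_2=-2
S(1/2) = -13/16

y_0 = S_0(0) = a_0 = -2
y_1 = S_1(0) = a_1 = 0
y_2 = S_1(2) = -2
t_q=1/2 is in segment 0 (τ=1/2); S_0(τ)=-13/16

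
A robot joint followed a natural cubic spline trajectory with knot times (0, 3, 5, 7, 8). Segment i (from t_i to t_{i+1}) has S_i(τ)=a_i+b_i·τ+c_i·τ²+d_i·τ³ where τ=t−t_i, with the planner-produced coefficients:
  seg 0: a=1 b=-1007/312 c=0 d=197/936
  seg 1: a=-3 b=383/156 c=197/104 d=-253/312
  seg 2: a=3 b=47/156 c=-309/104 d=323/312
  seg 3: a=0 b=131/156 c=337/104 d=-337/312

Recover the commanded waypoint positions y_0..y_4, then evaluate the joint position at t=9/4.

y_0=1 y_1=-3 y_2=3 y_3=0 y_4=3
S(9/4) = -25723/6656

y_0 = S_0(0) = a_0 = 1
y_1 = S_1(0) = a_1 = -3
y_2 = S_2(0) = a_2 = 3
y_3 = S_3(0) = a_3 = 0
y_4 = S_3(1) = 3
t_q=9/4 is in segment 0 (τ=9/4); S_0(τ)=-25723/6656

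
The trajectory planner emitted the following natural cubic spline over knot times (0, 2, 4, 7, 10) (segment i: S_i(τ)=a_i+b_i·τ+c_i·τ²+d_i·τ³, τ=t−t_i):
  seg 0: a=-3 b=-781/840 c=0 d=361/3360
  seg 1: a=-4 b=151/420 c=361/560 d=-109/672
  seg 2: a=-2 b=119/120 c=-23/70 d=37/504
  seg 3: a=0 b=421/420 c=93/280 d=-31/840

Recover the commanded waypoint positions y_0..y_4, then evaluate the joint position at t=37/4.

y_0 = S_0(0) = a_0 = -3
y_1 = S_1(0) = a_1 = -4
y_2 = S_2(0) = a_2 = -2
y_3 = S_3(0) = a_3 = 0
y_4 = S_3(3) = 5
t_q=37/4 is in segment 3 (τ=9/4); S_3(τ)=12603/3584

y_0=-3 y_1=-4 y_2=-2 y_3=0 y_4=5
S(37/4) = 12603/3584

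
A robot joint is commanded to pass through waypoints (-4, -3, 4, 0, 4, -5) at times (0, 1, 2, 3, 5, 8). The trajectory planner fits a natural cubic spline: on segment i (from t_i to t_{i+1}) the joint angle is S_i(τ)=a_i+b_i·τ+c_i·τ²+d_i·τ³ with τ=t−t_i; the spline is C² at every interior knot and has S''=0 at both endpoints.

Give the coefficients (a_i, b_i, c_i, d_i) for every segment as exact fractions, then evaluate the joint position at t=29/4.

  seg 0: a=-4 b=-117/80 c=0 d=197/80
  seg 1: a=-3 b=237/40 c=591/80 d=-101/16
  seg 2: a=4 b=141/80 c=-231/20 d=463/80
  seg 3: a=0 b=-159/40 c=93/16 d=-113/80
  seg 4: a=4 b=93/40 c=-213/80 d=71/240
S(29/4) = -899/1024

Δ: Δ0=1, Δ1=7, Δ2=-4, Δ3=2, Δ4=-3
row 1: diag=4, rhs=36; c'=1/4, d'=9
row 2: denom=4−1·1/4=15/4; d'=(-66−1·9)/(15/4)=-20
row 3: denom=6−1·4/15=86/15; d'=(36−1·-20)/(86/15)=420/43
row 4: denom=10−2·15/43=400/43; d'=(-30−2·420/43)/(400/43)=-213/40
back: M4=-213/40
back: M3=420/43−15/43·-213/40=93/8
back: M2=-20−4/15·93/8=-231/10
back: M1=9−1/4·-231/10=591/40
M: M0=0, M1=591/40, M2=-231/10, M3=93/8, M4=-213/40, M5=0
seg 0: a=-4, c=M0/2=0, d=(M1−M0)/(6·1)=197/80, b=Δ0−h0·(2M0+M1)/6=-117/80
seg 1: a=-3, c=M1/2=591/80, d=(M2−M1)/(6·1)=-101/16, b=Δ1−h1·(2M1+M2)/6=237/40
seg 2: a=4, c=M2/2=-231/20, d=(M3−M2)/(6·1)=463/80, b=Δ2−h2·(2M2+M3)/6=141/80
seg 3: a=0, c=M3/2=93/16, d=(M4−M3)/(6·2)=-113/80, b=Δ3−h3·(2M3+M4)/6=-159/40
seg 4: a=4, c=M4/2=-213/80, d=(M5−M4)/(6·3)=71/240, b=Δ4−h4·(2M4+M5)/6=93/40
t_q=29/4 → seg 4, τ=9/4; S=4+93/40·τ+-213/80·τ²+71/240·τ³=-899/1024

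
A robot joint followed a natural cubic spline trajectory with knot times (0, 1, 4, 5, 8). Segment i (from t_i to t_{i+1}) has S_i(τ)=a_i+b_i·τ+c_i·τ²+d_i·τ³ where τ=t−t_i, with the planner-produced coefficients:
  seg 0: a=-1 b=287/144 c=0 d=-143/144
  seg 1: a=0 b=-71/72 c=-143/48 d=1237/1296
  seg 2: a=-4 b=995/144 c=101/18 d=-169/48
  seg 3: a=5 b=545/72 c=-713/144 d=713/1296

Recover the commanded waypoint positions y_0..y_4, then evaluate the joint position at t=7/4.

y_0=-1 y_1=0 y_2=-4 y_3=5 y_4=-2
S(7/4) = -2061/1024

y_0 = S_0(0) = a_0 = -1
y_1 = S_1(0) = a_1 = 0
y_2 = S_2(0) = a_2 = -4
y_3 = S_3(0) = a_3 = 5
y_4 = S_3(3) = -2
t_q=7/4 is in segment 1 (τ=3/4); S_1(τ)=-2061/1024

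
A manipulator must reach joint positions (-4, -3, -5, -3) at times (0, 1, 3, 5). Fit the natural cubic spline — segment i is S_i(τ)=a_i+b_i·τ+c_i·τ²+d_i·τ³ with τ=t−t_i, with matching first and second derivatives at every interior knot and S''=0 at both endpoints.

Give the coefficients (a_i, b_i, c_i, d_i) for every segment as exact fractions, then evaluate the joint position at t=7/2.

  seg 0: a=-4 b=16/11 c=0 d=-5/11
  seg 1: a=-3 b=1/11 c=-15/11 d=9/22
  seg 2: a=-5 b=-5/11 c=12/11 d=-2/11
S(7/2) = -219/44

Δ: Δ0=1, Δ1=-1, Δ2=1
row 1: diag=6, rhs=-12; c'=1/3, d'=-2
row 2: denom=8−2·1/3=22/3; d'=(12−2·-2)/(22/3)=24/11
back: M2=24/11
back: M1=-2−1/3·24/11=-30/11
M: M0=0, M1=-30/11, M2=24/11, M3=0
seg 0: a=-4, c=M0/2=0, d=(M1−M0)/(6·1)=-5/11, b=Δ0−h0·(2M0+M1)/6=16/11
seg 1: a=-3, c=M1/2=-15/11, d=(M2−M1)/(6·2)=9/22, b=Δ1−h1·(2M1+M2)/6=1/11
seg 2: a=-5, c=M2/2=12/11, d=(M3−M2)/(6·2)=-2/11, b=Δ2−h2·(2M2+M3)/6=-5/11
t_q=7/2 → seg 2, τ=1/2; S=-5+-5/11·τ+12/11·τ²+-2/11·τ³=-219/44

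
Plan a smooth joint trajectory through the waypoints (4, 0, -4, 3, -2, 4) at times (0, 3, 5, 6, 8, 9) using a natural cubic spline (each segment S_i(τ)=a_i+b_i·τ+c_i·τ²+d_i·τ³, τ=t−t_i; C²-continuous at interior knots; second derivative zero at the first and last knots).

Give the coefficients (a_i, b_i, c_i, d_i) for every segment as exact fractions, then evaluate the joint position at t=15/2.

  seg 0: a=4 b=176/1299 c=0 d=-212/1299
  seg 1: a=0 b=-5548/1299 c=-636/433 d=3383/2598
  seg 2: a=-4 b=7118/1299 c=2747/433 d=-6266/1299
  seg 3: a=3 b=4802/1299 c=-3519/433 d=26129/10392
  seg 4: a=-2 b=3535/2598 c=12053/1732 d=-12053/5196
S(15/2) = -34775/27712

Δ: Δ0=-4/3, Δ1=-2, Δ2=7, Δ3=-5/2, Δ4=6
row 1: diag=10, rhs=-4; c'=1/5, d'=-2/5
row 2: denom=6−2·1/5=28/5; d'=(54−2·-2/5)/(28/5)=137/14
row 3: denom=6−1·5/28=163/28; d'=(-57−1·137/14)/(163/28)=-1870/163
row 4: denom=6−2·56/163=866/163; d'=(51−2·-1870/163)/(866/163)=12053/866
back: M4=12053/866
back: M3=-1870/163−56/163·12053/866=-7038/433
back: M2=137/14−5/28·-7038/433=5494/433
back: M1=-2/5−1/5·5494/433=-1272/433
M: M0=0, M1=-1272/433, M2=5494/433, M3=-7038/433, M4=12053/866, M5=0
seg 0: a=4, c=M0/2=0, d=(M1−M0)/(6·3)=-212/1299, b=Δ0−h0·(2M0+M1)/6=176/1299
seg 1: a=0, c=M1/2=-636/433, d=(M2−M1)/(6·2)=3383/2598, b=Δ1−h1·(2M1+M2)/6=-5548/1299
seg 2: a=-4, c=M2/2=2747/433, d=(M3−M2)/(6·1)=-6266/1299, b=Δ2−h2·(2M2+M3)/6=7118/1299
seg 3: a=3, c=M3/2=-3519/433, d=(M4−M3)/(6·2)=26129/10392, b=Δ3−h3·(2M3+M4)/6=4802/1299
seg 4: a=-2, c=M4/2=12053/1732, d=(M5−M4)/(6·1)=-12053/5196, b=Δ4−h4·(2M4+M5)/6=3535/2598
t_q=15/2 → seg 3, τ=3/2; S=3+4802/1299·τ+-3519/433·τ²+26129/10392·τ³=-34775/27712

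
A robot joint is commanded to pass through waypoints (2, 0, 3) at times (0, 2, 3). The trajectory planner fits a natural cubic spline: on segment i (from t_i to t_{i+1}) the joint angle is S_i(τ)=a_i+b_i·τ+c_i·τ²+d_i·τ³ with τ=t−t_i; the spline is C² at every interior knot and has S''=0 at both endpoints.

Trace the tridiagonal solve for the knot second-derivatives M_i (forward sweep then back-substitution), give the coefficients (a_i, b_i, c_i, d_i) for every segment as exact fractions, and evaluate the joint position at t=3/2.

  seg 0: a=2 b=-7/3 c=0 d=1/3
  seg 1: a=0 b=5/3 c=2 d=-2/3
S(3/2) = -3/8

Δ: Δ0=-1, Δ1=3
row 1: diag=6, rhs=24; c'=1/6, d'=4
back: M1=4
M: M0=0, M1=4, M2=0
seg 0: a=2, c=M0/2=0, d=(M1−M0)/(6·2)=1/3, b=Δ0−h0·(2M0+M1)/6=-7/3
seg 1: a=0, c=M1/2=2, d=(M2−M1)/(6·1)=-2/3, b=Δ1−h1·(2M1+M2)/6=5/3
t_q=3/2 → seg 0, τ=3/2; S=2+-7/3·τ+0·τ²+1/3·τ³=-3/8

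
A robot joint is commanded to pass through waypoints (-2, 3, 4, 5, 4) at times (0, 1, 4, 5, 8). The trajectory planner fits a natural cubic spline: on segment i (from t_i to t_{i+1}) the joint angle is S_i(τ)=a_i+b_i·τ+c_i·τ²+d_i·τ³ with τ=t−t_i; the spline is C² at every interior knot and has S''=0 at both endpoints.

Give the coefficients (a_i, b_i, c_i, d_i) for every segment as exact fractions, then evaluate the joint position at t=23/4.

Δ: Δ0=5, Δ1=1/3, Δ2=1, Δ3=-1/3
row 1: diag=8, rhs=-28; c'=3/8, d'=-7/2
row 2: denom=8−3·3/8=55/8; d'=(4−3·-7/2)/(55/8)=116/55
row 3: denom=8−1·8/55=432/55; d'=(-8−1·116/55)/(432/55)=-139/108
back: M3=-139/108
back: M2=116/55−8/55·-139/108=62/27
back: M1=-7/2−3/8·62/27=-157/36
M: M0=0, M1=-157/36, M2=62/27, M3=-139/108, M4=0
seg 0: a=-2, c=M0/2=0, d=(M1−M0)/(6·1)=-157/216, b=Δ0−h0·(2M0+M1)/6=1237/216
seg 1: a=3, c=M1/2=-157/72, d=(M2−M1)/(6·3)=719/1944, b=Δ1−h1·(2M1+M2)/6=383/108
seg 2: a=4, c=M2/2=31/27, d=(M3−M2)/(6·1)=-43/72, b=Δ2−h2·(2M2+M3)/6=97/216
seg 3: a=5, c=M3/2=-139/216, d=(M4−M3)/(6·3)=139/1944, b=Δ3−h3·(2M3+M4)/6=103/108
t_q=23/4 → seg 3, τ=3/4; S=5+103/108·τ+-139/216·τ²+139/1944·τ³=8269/1536

  seg 0: a=-2 b=1237/216 c=0 d=-157/216
  seg 1: a=3 b=383/108 c=-157/72 d=719/1944
  seg 2: a=4 b=97/216 c=31/27 d=-43/72
  seg 3: a=5 b=103/108 c=-139/216 d=139/1944
S(23/4) = 8269/1536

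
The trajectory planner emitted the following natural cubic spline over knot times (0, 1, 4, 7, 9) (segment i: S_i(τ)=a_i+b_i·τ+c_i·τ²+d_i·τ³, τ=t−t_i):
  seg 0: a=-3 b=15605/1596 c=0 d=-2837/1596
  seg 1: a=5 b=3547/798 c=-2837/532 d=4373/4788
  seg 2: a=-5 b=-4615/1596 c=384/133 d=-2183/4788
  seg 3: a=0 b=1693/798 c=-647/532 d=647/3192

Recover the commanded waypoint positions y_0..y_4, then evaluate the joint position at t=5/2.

y_0=-3 y_1=5 y_2=-5 y_3=0 y_4=1
S(5/2) = 11709/4256

y_0 = S_0(0) = a_0 = -3
y_1 = S_1(0) = a_1 = 5
y_2 = S_2(0) = a_2 = -5
y_3 = S_3(0) = a_3 = 0
y_4 = S_3(2) = 1
t_q=5/2 is in segment 1 (τ=3/2); S_1(τ)=11709/4256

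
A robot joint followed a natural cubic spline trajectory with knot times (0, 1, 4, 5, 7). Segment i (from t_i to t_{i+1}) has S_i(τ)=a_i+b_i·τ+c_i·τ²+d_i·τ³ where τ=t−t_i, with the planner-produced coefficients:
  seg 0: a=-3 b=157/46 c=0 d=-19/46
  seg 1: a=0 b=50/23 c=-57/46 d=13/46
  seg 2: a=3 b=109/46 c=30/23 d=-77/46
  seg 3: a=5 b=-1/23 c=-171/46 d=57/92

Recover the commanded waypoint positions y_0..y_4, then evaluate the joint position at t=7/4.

y_0=-3 y_1=0 y_2=3 y_3=5 y_4=-5
S(7/4) = 3099/2944

y_0 = S_0(0) = a_0 = -3
y_1 = S_1(0) = a_1 = 0
y_2 = S_2(0) = a_2 = 3
y_3 = S_3(0) = a_3 = 5
y_4 = S_3(2) = -5
t_q=7/4 is in segment 1 (τ=3/4); S_1(τ)=3099/2944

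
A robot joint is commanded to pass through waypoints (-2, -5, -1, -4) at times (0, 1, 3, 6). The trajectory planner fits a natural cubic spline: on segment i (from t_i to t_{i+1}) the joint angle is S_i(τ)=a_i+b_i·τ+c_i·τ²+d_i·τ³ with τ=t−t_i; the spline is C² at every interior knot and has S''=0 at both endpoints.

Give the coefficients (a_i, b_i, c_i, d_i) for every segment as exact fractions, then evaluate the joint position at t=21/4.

  seg 0: a=-2 b=-4 c=0 d=1
  seg 1: a=-5 b=-1 c=3 d=-3/4
  seg 2: a=-1 b=2 c=-3/2 d=1/6
S(21/4) = -281/128

Δ: Δ0=-3, Δ1=2, Δ2=-1
row 1: diag=6, rhs=30; c'=1/3, d'=5
row 2: denom=10−2·1/3=28/3; d'=(-18−2·5)/(28/3)=-3
back: M2=-3
back: M1=5−1/3·-3=6
M: M0=0, M1=6, M2=-3, M3=0
seg 0: a=-2, c=M0/2=0, d=(M1−M0)/(6·1)=1, b=Δ0−h0·(2M0+M1)/6=-4
seg 1: a=-5, c=M1/2=3, d=(M2−M1)/(6·2)=-3/4, b=Δ1−h1·(2M1+M2)/6=-1
seg 2: a=-1, c=M2/2=-3/2, d=(M3−M2)/(6·3)=1/6, b=Δ2−h2·(2M2+M3)/6=2
t_q=21/4 → seg 2, τ=9/4; S=-1+2·τ+-3/2·τ²+1/6·τ³=-281/128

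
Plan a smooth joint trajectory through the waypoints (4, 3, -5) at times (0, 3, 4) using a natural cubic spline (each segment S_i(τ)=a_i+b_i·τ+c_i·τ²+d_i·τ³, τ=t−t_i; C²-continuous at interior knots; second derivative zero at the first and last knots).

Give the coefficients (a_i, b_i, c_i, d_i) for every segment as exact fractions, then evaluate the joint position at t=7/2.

Δ: Δ0=-1/3, Δ1=-8
row 1: diag=8, rhs=-46; c'=1/8, d'=-23/4
back: M1=-23/4
M: M0=0, M1=-23/4, M2=0
seg 0: a=4, c=M0/2=0, d=(M1−M0)/(6·3)=-23/72, b=Δ0−h0·(2M0+M1)/6=61/24
seg 1: a=3, c=M1/2=-23/8, d=(M2−M1)/(6·1)=23/24, b=Δ1−h1·(2M1+M2)/6=-73/12
t_q=7/2 → seg 1, τ=1/2; S=3+-73/12·τ+-23/8·τ²+23/24·τ³=-41/64

  seg 0: a=4 b=61/24 c=0 d=-23/72
  seg 1: a=3 b=-73/12 c=-23/8 d=23/24
S(7/2) = -41/64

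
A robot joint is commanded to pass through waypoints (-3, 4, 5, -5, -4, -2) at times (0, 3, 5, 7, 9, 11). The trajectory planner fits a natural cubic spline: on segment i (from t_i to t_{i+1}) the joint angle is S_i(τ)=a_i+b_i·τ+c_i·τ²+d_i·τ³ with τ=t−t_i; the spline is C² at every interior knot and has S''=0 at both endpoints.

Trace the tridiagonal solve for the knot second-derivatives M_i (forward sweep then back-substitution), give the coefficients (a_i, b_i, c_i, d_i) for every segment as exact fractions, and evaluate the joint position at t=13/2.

  seg 0: a=-3 b=1849/795 c=0 d=2/2385
  seg 1: a=4 b=1867/795 c=2/265 d=-2963/6360
  seg 2: a=5 b=-5107/1590 c=-591/212 d=3011/3180
  seg 3: a=-5 b=-4771/1590 c=3067/1060 d=-727/1272
  seg 4: a=-4 b=1363/795 c=-142/265 d=71/795
S(13/2) = -24547/8480

Δ: Δ0=7/3, Δ1=1/2, Δ2=-5, Δ3=1/2, Δ4=1
row 1: diag=10, rhs=-11; c'=1/5, d'=-11/10
row 2: denom=8−2·1/5=38/5; d'=(-33−2·-11/10)/(38/5)=-77/19
row 3: denom=8−2·5/19=142/19; d'=(33−2·-77/19)/(142/19)=11/2
row 4: denom=8−2·19/71=530/71; d'=(3−2·11/2)/(530/71)=-284/265
back: M4=-284/265
back: M3=11/2−19/71·-284/265=3067/530
back: M2=-77/19−5/19·3067/530=-591/106
back: M1=-11/10−1/5·-591/106=4/265
M: M0=0, M1=4/265, M2=-591/106, M3=3067/530, M4=-284/265, M5=0
seg 0: a=-3, c=M0/2=0, d=(M1−M0)/(6·3)=2/2385, b=Δ0−h0·(2M0+M1)/6=1849/795
seg 1: a=4, c=M1/2=2/265, d=(M2−M1)/(6·2)=-2963/6360, b=Δ1−h1·(2M1+M2)/6=1867/795
seg 2: a=5, c=M2/2=-591/212, d=(M3−M2)/(6·2)=3011/3180, b=Δ2−h2·(2M2+M3)/6=-5107/1590
seg 3: a=-5, c=M3/2=3067/1060, d=(M4−M3)/(6·2)=-727/1272, b=Δ3−h3·(2M3+M4)/6=-4771/1590
seg 4: a=-4, c=M4/2=-142/265, d=(M5−M4)/(6·2)=71/795, b=Δ4−h4·(2M4+M5)/6=1363/795
t_q=13/2 → seg 2, τ=3/2; S=5+-5107/1590·τ+-591/212·τ²+3011/3180·τ³=-24547/8480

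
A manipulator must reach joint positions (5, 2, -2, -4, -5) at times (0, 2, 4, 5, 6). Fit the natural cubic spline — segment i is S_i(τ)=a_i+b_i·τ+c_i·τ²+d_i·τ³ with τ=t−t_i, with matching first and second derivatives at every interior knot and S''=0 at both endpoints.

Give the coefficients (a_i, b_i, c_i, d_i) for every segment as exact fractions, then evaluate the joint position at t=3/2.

Δ: Δ0=-3/2, Δ1=-2, Δ2=-2, Δ3=-1
row 1: diag=8, rhs=-3; c'=1/4, d'=-3/8
row 2: denom=6−2·1/4=11/2; d'=(0−2·-3/8)/(11/2)=3/22
row 3: denom=4−1·2/11=42/11; d'=(6−1·3/22)/(42/11)=43/28
back: M3=43/28
back: M2=3/22−2/11·43/28=-1/7
back: M1=-3/8−1/4·-1/7=-19/56
M: M0=0, M1=-19/56, M2=-1/7, M3=43/28, M4=0
seg 0: a=5, c=M0/2=0, d=(M1−M0)/(6·2)=-19/672, b=Δ0−h0·(2M0+M1)/6=-233/168
seg 1: a=2, c=M1/2=-19/112, d=(M2−M1)/(6·2)=11/672, b=Δ1−h1·(2M1+M2)/6=-145/84
seg 2: a=-2, c=M2/2=-1/14, d=(M3−M2)/(6·1)=47/168, b=Δ2−h2·(2M2+M3)/6=-53/24
seg 3: a=-4, c=M3/2=43/56, d=(M4−M3)/(6·1)=-43/168, b=Δ3−h3·(2M3+M4)/6=-127/84
t_q=3/2 → seg 0, τ=3/2; S=5+-233/168·τ+0·τ²+-19/672·τ³=723/256

  seg 0: a=5 b=-233/168 c=0 d=-19/672
  seg 1: a=2 b=-145/84 c=-19/112 d=11/672
  seg 2: a=-2 b=-53/24 c=-1/14 d=47/168
  seg 3: a=-4 b=-127/84 c=43/56 d=-43/168
S(3/2) = 723/256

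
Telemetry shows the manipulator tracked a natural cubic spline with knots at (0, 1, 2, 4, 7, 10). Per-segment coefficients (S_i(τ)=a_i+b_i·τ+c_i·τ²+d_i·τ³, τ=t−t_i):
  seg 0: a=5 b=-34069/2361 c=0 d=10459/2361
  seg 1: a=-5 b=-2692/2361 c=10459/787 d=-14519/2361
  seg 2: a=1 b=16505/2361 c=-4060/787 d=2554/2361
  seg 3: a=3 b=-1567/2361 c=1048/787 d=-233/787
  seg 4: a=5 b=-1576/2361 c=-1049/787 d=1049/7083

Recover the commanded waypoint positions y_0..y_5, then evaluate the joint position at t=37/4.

y_0 = S_0(0) = a_0 = 5
y_1 = S_1(0) = a_1 = -5
y_2 = S_2(0) = a_2 = 1
y_3 = S_3(0) = a_3 = 3
y_4 = S_4(0) = a_4 = 5
y_5 = S_4(3) = -5
t_q=37/4 is in segment 4 (τ=9/4); S_4(τ)=-78715/50368

y_0=5 y_1=-5 y_2=1 y_3=3 y_4=5 y_5=-5
S(37/4) = -78715/50368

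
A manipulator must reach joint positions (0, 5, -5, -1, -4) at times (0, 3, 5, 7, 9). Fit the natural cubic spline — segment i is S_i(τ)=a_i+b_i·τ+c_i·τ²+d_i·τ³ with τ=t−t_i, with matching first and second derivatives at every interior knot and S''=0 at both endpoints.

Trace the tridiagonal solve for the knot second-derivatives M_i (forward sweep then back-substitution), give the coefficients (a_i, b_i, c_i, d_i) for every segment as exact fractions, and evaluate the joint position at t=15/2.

Δ: Δ0=5/3, Δ1=-5, Δ2=2, Δ3=-3/2
row 1: diag=10, rhs=-40; c'=1/5, d'=-4
row 2: denom=8−2·1/5=38/5; d'=(42−2·-4)/(38/5)=125/19
row 3: denom=8−2·5/19=142/19; d'=(-21−2·125/19)/(142/19)=-649/142
back: M3=-649/142
back: M2=125/19−5/19·-649/142=1105/142
back: M1=-4−1/5·1105/142=-789/142
M: M0=0, M1=-789/142, M2=1105/142, M3=-649/142, M4=0
seg 0: a=0, c=M0/2=0, d=(M1−M0)/(6·3)=-263/852, b=Δ0−h0·(2M0+M1)/6=3787/852
seg 1: a=5, c=M1/2=-789/284, d=(M2−M1)/(6·2)=947/852, b=Δ1−h1·(2M1+M2)/6=-1657/426
seg 2: a=-5, c=M2/2=1105/284, d=(M3−M2)/(6·2)=-877/852, b=Δ2−h2·(2M2+M3)/6=-709/426
seg 3: a=-1, c=M3/2=-649/284, d=(M4−M3)/(6·2)=649/1704, b=Δ3−h3·(2M3+M4)/6=659/426
t_q=15/2 → seg 3, τ=1/2; S=-1+659/426·τ+-649/284·τ²+649/1704·τ³=-3409/4544

  seg 0: a=0 b=3787/852 c=0 d=-263/852
  seg 1: a=5 b=-1657/426 c=-789/284 d=947/852
  seg 2: a=-5 b=-709/426 c=1105/284 d=-877/852
  seg 3: a=-1 b=659/426 c=-649/284 d=649/1704
S(15/2) = -3409/4544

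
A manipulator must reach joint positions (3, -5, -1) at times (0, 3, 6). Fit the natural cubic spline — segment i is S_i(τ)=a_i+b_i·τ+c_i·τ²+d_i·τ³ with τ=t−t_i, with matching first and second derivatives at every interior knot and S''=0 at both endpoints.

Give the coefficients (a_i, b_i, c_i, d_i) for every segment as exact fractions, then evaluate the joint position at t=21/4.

  seg 0: a=3 b=-11/3 c=0 d=1/9
  seg 1: a=-5 b=-2/3 c=1 d=-1/9
S(21/4) = -173/64

Δ: Δ0=-8/3, Δ1=4/3
row 1: diag=12, rhs=24; c'=1/4, d'=2
back: M1=2
M: M0=0, M1=2, M2=0
seg 0: a=3, c=M0/2=0, d=(M1−M0)/(6·3)=1/9, b=Δ0−h0·(2M0+M1)/6=-11/3
seg 1: a=-5, c=M1/2=1, d=(M2−M1)/(6·3)=-1/9, b=Δ1−h1·(2M1+M2)/6=-2/3
t_q=21/4 → seg 1, τ=9/4; S=-5+-2/3·τ+1·τ²+-1/9·τ³=-173/64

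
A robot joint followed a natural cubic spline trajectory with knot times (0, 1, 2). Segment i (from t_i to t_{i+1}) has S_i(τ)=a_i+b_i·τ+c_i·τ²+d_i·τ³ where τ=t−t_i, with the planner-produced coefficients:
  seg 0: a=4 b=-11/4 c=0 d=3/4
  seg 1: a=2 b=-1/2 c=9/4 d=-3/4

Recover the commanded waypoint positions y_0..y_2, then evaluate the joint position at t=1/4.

y_0 = S_0(0) = a_0 = 4
y_1 = S_1(0) = a_1 = 2
y_2 = S_1(1) = 3
t_q=1/4 is in segment 0 (τ=1/4); S_0(τ)=851/256

y_0=4 y_1=2 y_2=3
S(1/4) = 851/256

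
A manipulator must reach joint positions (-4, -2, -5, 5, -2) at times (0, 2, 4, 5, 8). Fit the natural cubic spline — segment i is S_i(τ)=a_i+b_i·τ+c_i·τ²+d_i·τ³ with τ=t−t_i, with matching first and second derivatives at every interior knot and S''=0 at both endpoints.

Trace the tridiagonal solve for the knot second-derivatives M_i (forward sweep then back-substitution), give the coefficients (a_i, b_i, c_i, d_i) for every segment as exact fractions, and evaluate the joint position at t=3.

Δ: Δ0=1, Δ1=-3/2, Δ2=10, Δ3=-7/3
row 1: diag=8, rhs=-15; c'=1/4, d'=-15/8
row 2: denom=6−2·1/4=11/2; d'=(69−2·-15/8)/(11/2)=291/22
row 3: denom=8−1·2/11=86/11; d'=(-74−1·291/22)/(86/11)=-1919/172
back: M3=-1919/172
back: M2=291/22−2/11·-1919/172=656/43
back: M1=-15/8−1/4·656/43=-1957/344
M: M0=0, M1=-1957/344, M2=656/43, M3=-1919/172, M4=0
seg 0: a=-4, c=M0/2=0, d=(M1−M0)/(6·2)=-1957/4128, b=Δ0−h0·(2M0+M1)/6=2989/1032
seg 1: a=-2, c=M1/2=-1957/688, d=(M2−M1)/(6·2)=7205/4128, b=Δ1−h1·(2M1+M2)/6=-1441/516
seg 2: a=-5, c=M2/2=328/43, d=(M3−M2)/(6·1)=-4543/1032, b=Δ2−h2·(2M2+M3)/6=6991/1032
seg 3: a=5, c=M3/2=-1919/344, d=(M4−M3)/(6·3)=1919/3096, b=Δ3−h3·(2M3+M4)/6=4553/516
t_q=3 → seg 1, τ=1; S=-2+-1441/516·τ+-1957/688·τ²+7205/4128·τ³=-8107/1376

  seg 0: a=-4 b=2989/1032 c=0 d=-1957/4128
  seg 1: a=-2 b=-1441/516 c=-1957/688 d=7205/4128
  seg 2: a=-5 b=6991/1032 c=328/43 d=-4543/1032
  seg 3: a=5 b=4553/516 c=-1919/344 d=1919/3096
S(3) = -8107/1376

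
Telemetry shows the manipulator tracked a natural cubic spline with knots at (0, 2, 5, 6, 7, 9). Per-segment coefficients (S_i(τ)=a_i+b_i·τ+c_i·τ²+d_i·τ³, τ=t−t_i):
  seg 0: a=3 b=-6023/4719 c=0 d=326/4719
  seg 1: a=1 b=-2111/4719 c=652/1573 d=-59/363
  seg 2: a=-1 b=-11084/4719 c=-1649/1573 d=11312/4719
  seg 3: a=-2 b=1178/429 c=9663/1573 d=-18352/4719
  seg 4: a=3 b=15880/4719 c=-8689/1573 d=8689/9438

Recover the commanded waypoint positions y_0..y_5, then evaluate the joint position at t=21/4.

y_0=3 y_1=1 y_2=-1 y_3=-2 y_4=3 y_5=-5
S(21/4) = -40653/25168

y_0 = S_0(0) = a_0 = 3
y_1 = S_1(0) = a_1 = 1
y_2 = S_2(0) = a_2 = -1
y_3 = S_3(0) = a_3 = -2
y_4 = S_4(0) = a_4 = 3
y_5 = S_4(2) = -5
t_q=21/4 is in segment 2 (τ=1/4); S_2(τ)=-40653/25168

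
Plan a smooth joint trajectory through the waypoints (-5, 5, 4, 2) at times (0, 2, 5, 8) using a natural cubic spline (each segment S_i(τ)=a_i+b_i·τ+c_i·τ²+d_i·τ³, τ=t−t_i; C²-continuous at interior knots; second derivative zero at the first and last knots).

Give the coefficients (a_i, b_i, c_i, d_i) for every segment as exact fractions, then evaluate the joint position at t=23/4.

  seg 0: a=-5 b=227/37 c=0 d=-21/74
  seg 1: a=5 b=101/37 c=-63/37 d=227/999
  seg 2: a=4 b=-50/37 c=38/111 d=-38/999
S(23/4) = 3745/1184

Δ: Δ0=5, Δ1=-1/3, Δ2=-2/3
row 1: diag=10, rhs=-32; c'=3/10, d'=-16/5
row 2: denom=12−3·3/10=111/10; d'=(-2−3·-16/5)/(111/10)=76/111
back: M2=76/111
back: M1=-16/5−3/10·76/111=-126/37
M: M0=0, M1=-126/37, M2=76/111, M3=0
seg 0: a=-5, c=M0/2=0, d=(M1−M0)/(6·2)=-21/74, b=Δ0−h0·(2M0+M1)/6=227/37
seg 1: a=5, c=M1/2=-63/37, d=(M2−M1)/(6·3)=227/999, b=Δ1−h1·(2M1+M2)/6=101/37
seg 2: a=4, c=M2/2=38/111, d=(M3−M2)/(6·3)=-38/999, b=Δ2−h2·(2M2+M3)/6=-50/37
t_q=23/4 → seg 2, τ=3/4; S=4+-50/37·τ+38/111·τ²+-38/999·τ³=3745/1184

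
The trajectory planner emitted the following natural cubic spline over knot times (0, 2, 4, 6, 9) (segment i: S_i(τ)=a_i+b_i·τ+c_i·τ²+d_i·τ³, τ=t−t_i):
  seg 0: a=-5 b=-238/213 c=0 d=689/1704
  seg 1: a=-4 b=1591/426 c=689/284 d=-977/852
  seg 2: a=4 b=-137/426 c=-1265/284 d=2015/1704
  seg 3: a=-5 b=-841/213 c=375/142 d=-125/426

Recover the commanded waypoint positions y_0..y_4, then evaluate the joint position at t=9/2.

y_0 = S_0(0) = a_0 = -5
y_1 = S_1(0) = a_1 = -4
y_2 = S_2(0) = a_2 = 4
y_3 = S_3(0) = a_3 = -5
y_4 = S_3(3) = -1
t_q=9/2 is in segment 2 (τ=1/2); S_2(τ)=13057/4544

y_0=-5 y_1=-4 y_2=4 y_3=-5 y_4=-1
S(9/2) = 13057/4544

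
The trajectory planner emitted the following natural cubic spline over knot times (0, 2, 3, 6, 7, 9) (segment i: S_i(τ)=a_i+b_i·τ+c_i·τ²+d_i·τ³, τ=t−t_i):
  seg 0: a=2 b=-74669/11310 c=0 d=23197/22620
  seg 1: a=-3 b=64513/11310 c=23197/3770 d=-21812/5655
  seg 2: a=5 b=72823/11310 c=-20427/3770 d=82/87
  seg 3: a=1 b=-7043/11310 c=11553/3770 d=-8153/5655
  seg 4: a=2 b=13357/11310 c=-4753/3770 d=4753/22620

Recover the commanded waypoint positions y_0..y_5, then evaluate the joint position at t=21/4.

y_0=2 y_1=-3 y_2=5 y_3=1 y_4=2 y_5=1
S(21/4) = 42121/15080

y_0 = S_0(0) = a_0 = 2
y_1 = S_1(0) = a_1 = -3
y_2 = S_2(0) = a_2 = 5
y_3 = S_3(0) = a_3 = 1
y_4 = S_4(0) = a_4 = 2
y_5 = S_4(2) = 1
t_q=21/4 is in segment 2 (τ=9/4); S_2(τ)=42121/15080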